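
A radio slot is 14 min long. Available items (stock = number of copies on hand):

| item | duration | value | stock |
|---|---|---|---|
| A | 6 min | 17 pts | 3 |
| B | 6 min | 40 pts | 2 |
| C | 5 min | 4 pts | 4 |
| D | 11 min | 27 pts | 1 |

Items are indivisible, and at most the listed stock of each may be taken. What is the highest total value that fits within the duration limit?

80 pts

Best selections within duration 14 and stock limits:
- 2×B: duration 12, value 80
- 1×A + 1×B: duration 12, value 57
- 1×B + 1×C: duration 11, value 44
- 1×B: duration 6, value 40
Best: 80 pts.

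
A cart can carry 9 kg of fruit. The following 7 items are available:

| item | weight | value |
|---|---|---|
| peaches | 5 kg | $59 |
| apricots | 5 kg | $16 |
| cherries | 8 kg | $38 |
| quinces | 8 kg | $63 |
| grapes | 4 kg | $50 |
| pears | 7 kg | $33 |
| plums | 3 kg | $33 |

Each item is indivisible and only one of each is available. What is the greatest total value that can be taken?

This is a 0/1 knapsack; check combinations near the capacity.
- peaches+grapes: weight 5+4=9, value 59+50=109
- peaches+plums: weight 5+3=8, value 59+33=92
- grapes+plums: weight 4+3=7, value 50+33=83
Best: $109.

$109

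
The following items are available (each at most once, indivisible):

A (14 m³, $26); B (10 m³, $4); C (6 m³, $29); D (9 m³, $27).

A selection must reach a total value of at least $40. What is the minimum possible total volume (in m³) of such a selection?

15

Subsets with value ≥ 40, sorted by total volume:
- C+D: volume 15, value 56
- A+C: volume 20, value 55
- A+D: volume 23, value 53
- B+C+D: volume 25, value 60
Minimum volume: 15 m³.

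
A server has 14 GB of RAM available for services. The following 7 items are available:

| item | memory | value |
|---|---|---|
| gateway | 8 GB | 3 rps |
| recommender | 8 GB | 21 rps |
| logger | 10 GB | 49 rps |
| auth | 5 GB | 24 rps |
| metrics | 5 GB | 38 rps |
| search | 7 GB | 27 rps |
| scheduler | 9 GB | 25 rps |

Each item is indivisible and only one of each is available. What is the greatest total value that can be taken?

65 rps

Check high-value combinations within 14 GB:
- metrics+search: memory 5+7=12, value 38+27=65
- metrics+scheduler: memory 5+9=14, value 38+25=63
- auth+metrics: memory 5+5=10, value 24+38=62
- recommender+metrics: memory 8+5=13, value 21+38=59
- auth+search: memory 5+7=12, value 24+27=51
Best: 65 rps.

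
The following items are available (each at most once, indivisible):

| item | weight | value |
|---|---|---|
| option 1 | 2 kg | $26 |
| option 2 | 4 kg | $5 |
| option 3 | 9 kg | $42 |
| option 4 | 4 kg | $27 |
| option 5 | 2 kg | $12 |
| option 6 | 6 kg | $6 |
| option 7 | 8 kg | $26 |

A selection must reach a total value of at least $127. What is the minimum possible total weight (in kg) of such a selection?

25

Subsets with value ≥ 127, sorted by total weight:
- option 1+option 3+option 4+option 5+option 7: weight 25, value 133
- option 1+option 2+option 3+option 4+option 5+option 7: weight 29, value 138
- option 1+option 3+option 4+option 6+option 7: weight 29, value 127
- option 1+option 3+option 4+option 5+option 6+option 7: weight 31, value 139
Minimum weight: 25 kg.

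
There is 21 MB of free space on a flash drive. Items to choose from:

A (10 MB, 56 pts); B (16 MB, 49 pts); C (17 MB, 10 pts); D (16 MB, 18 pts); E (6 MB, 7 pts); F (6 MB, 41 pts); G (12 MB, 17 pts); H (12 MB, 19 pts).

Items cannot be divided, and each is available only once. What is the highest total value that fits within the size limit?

97 pts

Check high-value combinations within 21 MB:
- A+F: size 10+6=16, value 56+41=97
- A+E: size 10+6=16, value 56+7=63
- F+H: size 6+12=18, value 41+19=60
- F+G: size 6+12=18, value 41+17=58
Best: 97 pts.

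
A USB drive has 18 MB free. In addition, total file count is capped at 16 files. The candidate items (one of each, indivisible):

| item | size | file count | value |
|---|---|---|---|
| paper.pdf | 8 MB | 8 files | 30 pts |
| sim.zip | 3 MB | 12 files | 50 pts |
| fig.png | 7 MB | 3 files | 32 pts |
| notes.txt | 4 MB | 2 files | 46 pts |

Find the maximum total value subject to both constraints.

96 pts

Feasible sets respecting both limits:
- sim.zip+notes.txt: size 7, file count 14, value 96
- sim.zip+fig.png: size 10, file count 15, value 82
- fig.png+notes.txt: size 11, file count 5, value 78
Best: 96 pts.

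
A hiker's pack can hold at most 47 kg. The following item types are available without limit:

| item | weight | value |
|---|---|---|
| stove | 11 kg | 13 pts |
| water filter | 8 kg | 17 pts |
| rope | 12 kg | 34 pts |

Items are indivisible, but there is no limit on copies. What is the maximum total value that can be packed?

119 pts

Best value-per-unit is rope at 34/12; filling with it alone gives 3×34 = 102.
Optimal mix: 1×water filter + 3×rope → weight 44, value 119.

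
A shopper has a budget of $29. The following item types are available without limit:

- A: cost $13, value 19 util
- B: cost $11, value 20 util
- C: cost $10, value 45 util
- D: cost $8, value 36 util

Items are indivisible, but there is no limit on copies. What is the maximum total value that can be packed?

126 util

Best value-per-unit is C at 45/10; filling with it alone gives 2×45 = 90.
Optimal mix: 2×C + 1×D → cost 28, value 126.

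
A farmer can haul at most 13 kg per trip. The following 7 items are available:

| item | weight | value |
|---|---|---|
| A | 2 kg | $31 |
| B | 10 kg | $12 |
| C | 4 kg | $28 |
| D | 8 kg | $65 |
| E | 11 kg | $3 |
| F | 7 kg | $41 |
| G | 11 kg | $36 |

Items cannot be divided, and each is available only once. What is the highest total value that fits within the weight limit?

Check high-value combinations within 13 kg:
- A+C+F: weight 2+4+7=13, value 31+28+41=100
- A+D: weight 2+8=10, value 31+65=96
- C+D: weight 4+8=12, value 28+65=93
- A+F: weight 2+7=9, value 31+41=72
Best: $100.

$100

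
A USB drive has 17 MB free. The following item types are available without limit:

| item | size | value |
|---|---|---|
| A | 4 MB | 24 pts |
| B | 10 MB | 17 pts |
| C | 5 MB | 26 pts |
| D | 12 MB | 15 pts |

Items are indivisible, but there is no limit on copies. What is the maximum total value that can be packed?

98 pts

Best value-per-unit is A at 24/4; filling with it alone gives 4×24 = 96.
Optimal mix: 3×A + 1×C → size 17, value 98.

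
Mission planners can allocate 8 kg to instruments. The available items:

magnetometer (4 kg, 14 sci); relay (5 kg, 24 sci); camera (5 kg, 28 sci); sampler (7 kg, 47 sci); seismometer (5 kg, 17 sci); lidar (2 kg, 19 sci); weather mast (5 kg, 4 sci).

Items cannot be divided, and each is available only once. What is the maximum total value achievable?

This is a 0/1 knapsack; check combinations near the capacity.
- sampler: mass 7, value 47
- camera+lidar: mass 5+2=7, value 28+19=47
- relay+lidar: mass 5+2=7, value 24+19=43
- seismometer+lidar: mass 5+2=7, value 17+19=36
- magnetometer+lidar: mass 4+2=6, value 14+19=33
Best: 47 sci.

47 sci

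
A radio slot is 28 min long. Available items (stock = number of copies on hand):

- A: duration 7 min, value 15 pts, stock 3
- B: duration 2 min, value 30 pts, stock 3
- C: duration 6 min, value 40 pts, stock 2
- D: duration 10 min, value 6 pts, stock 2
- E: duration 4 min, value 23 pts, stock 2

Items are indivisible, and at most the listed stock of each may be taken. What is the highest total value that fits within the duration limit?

216 pts

Best selections within duration 28 and stock limits:
- 3×B + 2×C + 2×E: duration 26, value 216
- 3×B + 2×C + 1×E: duration 22, value 193
Best: 216 pts.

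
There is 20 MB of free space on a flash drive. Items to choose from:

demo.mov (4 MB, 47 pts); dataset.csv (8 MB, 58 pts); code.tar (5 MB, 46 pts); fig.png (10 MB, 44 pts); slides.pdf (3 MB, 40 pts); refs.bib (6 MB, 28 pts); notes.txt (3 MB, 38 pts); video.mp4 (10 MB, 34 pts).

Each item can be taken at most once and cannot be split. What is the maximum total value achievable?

191 pts

Check high-value combinations within 20 MB:
- demo.mov+dataset.csv+code.tar+slides.pdf: size 4+8+5+3=20, value 47+58+46+40=191
- demo.mov+dataset.csv+code.tar+notes.txt: size 4+8+5+3=20, value 47+58+46+38=189
- demo.mov+dataset.csv+slides.pdf+notes.txt: size 4+8+3+3=18, value 47+58+40+38=183
- dataset.csv+code.tar+slides.pdf+notes.txt: size 8+5+3+3=19, value 58+46+40+38=182
Best: 191 pts.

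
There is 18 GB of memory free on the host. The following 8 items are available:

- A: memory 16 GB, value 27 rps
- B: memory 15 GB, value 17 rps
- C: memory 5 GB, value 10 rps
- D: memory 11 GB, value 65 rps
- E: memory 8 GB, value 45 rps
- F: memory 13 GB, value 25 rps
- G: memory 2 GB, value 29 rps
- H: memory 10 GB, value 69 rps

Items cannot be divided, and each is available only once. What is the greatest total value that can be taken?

Check high-value combinations within 18 GB:
- E+H: memory 8+10=18, value 45+69=114
- C+G+H: memory 5+2+10=17, value 10+29+69=108
- C+D+G: memory 5+11+2=18, value 10+65+29=104
Best: 114 rps.

114 rps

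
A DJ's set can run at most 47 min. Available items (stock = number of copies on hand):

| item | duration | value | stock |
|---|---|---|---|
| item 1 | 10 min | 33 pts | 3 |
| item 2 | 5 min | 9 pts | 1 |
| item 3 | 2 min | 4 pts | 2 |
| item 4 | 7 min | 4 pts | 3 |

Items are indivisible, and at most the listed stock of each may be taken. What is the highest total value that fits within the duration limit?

120 pts

Best selections within duration 47 and stock limits:
- 3×item 1 + 1×item 2 + 2×item 3 + 1×item 4: duration 46, value 120
- 3×item 1 + 1×item 2 + 2×item 3: duration 39, value 116
- 3×item 1 + 1×item 2 + 1×item 3 + 1×item 4: duration 44, value 116
Best: 120 pts.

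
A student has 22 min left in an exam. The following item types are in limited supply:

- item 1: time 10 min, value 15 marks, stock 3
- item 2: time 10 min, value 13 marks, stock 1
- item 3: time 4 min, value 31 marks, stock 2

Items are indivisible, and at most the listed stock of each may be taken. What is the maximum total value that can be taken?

77 marks

Best selections within time 22 and stock limits:
- 1×item 1 + 2×item 3: time 18, value 77
- 1×item 2 + 2×item 3: time 18, value 75
- 2×item 3: time 8, value 62
- 1×item 1 + 1×item 3: time 14, value 46
Best: 77 marks.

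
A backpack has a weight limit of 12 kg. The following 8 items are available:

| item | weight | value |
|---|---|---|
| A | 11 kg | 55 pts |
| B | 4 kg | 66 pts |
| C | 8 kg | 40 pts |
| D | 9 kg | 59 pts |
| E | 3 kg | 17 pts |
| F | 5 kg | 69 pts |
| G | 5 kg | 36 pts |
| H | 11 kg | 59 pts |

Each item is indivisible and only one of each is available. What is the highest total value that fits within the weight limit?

Check high-value combinations within 12 kg:
- B+E+F: weight 4+3+5=12, value 66+17+69=152
- B+F: weight 4+5=9, value 66+69=135
- B+E+G: weight 4+3+5=12, value 66+17+36=119
- B+C: weight 4+8=12, value 66+40=106
- F+G: weight 5+5=10, value 69+36=105
Best: 152 pts.

152 pts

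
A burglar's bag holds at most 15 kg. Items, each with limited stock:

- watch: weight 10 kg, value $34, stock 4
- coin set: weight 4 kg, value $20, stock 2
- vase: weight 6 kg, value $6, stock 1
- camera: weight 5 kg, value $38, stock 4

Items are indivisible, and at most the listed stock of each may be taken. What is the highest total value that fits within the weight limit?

Top feasible selections:
- 3×camera: weight 15, value 114
- 1×coin set + 2×camera: weight 14, value 96
- 2×coin set + 1×camera: weight 13, value 78
- 2×camera: weight 10, value 76
Best: $114.

$114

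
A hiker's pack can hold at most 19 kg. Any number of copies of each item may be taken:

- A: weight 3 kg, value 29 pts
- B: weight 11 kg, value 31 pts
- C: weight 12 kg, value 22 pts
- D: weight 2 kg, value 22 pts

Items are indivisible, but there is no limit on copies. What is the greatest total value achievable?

Best value-per-unit is D at 22/2; filling with it alone gives 9×22 = 198.
Optimal mix: 1×A + 8×D → weight 19, value 205.

205 pts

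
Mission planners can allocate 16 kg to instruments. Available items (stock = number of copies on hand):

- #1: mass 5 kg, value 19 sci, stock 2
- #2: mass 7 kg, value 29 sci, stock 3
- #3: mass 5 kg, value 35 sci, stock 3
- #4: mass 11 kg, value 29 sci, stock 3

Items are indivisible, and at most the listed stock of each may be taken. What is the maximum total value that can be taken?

105 sci

Top feasible selections:
- 3×#3: mass 15, value 105
- 1×#1 + 2×#3: mass 15, value 89
- 2×#1 + 1×#3: mass 15, value 73
- 2×#3: mass 10, value 70
Best: 105 sci.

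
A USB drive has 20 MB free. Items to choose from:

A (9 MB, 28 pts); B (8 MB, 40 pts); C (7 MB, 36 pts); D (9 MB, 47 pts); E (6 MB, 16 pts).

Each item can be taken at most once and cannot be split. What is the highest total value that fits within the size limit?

This is a 0/1 knapsack; check combinations near the capacity.
- B+D: size 8+9=17, value 40+47=87
- C+D: size 7+9=16, value 36+47=83
- B+C: size 8+7=15, value 40+36=76
- A+D: size 9+9=18, value 28+47=75
Best: 87 pts.

87 pts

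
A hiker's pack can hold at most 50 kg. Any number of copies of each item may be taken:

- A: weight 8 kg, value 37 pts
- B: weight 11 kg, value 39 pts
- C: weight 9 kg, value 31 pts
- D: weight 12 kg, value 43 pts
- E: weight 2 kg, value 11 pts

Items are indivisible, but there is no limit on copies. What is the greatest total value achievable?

275 pts

Best value-per-unit is E at 11/2, and filling with it alone uses weight 25×2=50. No mix of the others beats 25×11 = 275.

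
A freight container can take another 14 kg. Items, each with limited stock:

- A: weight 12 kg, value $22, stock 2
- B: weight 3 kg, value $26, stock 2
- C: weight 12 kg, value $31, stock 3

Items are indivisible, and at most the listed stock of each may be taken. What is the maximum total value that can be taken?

$52

Best selections within weight 14 and stock limits:
- 2×B: weight 6, value 52
- 1×C: weight 12, value 31
Best: $52.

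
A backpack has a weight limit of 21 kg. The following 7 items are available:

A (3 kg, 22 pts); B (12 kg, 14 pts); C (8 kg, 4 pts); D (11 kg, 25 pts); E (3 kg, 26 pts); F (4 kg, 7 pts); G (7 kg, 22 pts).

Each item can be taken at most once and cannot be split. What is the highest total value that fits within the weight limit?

80 pts

This is a 0/1 knapsack; check combinations near the capacity.
- A+D+E+F: weight 3+11+3+4=21, value 22+25+26+7=80
- A+E+F+G: weight 3+3+4+7=17, value 22+26+7+22=77
- A+C+E+G: weight 3+8+3+7=21, value 22+4+26+22=74
Best: 80 pts.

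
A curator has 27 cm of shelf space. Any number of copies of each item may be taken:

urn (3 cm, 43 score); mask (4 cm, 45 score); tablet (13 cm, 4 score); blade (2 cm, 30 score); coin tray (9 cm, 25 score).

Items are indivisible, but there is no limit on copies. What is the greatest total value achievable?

403 score

Best value-per-unit is blade at 30/2; filling with it alone gives 13×30 = 390.
Optimal mix: 1×urn + 12×blade → length 27, value 403.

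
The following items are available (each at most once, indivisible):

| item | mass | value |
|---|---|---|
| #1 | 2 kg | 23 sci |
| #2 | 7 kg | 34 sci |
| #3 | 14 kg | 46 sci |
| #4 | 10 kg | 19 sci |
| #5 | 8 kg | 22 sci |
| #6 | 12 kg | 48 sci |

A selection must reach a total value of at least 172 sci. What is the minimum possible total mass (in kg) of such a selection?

Subsets with value ≥ 172, sorted by total mass:
- #1+#2+#3+#5+#6: mass 43, value 173
- #1+#2+#3+#4+#5+#6: mass 53, value 192
Minimum mass: 43 kg.

43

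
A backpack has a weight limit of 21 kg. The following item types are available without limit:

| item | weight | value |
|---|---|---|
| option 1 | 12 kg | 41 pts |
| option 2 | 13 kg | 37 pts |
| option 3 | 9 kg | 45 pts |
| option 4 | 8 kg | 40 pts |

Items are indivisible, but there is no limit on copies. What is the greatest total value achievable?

90 pts

Best value-per-unit is option 3 at 45/9, and filling with it alone uses weight 2×9=18. No mix of the others beats 2×45 = 90.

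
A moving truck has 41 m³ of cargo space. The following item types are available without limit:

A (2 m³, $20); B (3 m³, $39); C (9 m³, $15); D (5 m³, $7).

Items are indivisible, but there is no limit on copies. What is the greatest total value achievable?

Best value-per-unit is B at 39/3; filling with it alone gives 13×39 = 507.
Optimal mix: 1×A + 13×B → volume 41, value 527.

$527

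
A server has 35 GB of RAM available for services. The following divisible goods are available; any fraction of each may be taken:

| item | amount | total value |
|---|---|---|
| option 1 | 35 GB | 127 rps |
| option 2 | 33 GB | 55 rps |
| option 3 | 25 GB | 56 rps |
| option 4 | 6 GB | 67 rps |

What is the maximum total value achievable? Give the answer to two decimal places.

Take in order of value per unit:
- option 4 (67/6 per unit): all 6 → value 67, running total 67.00
- option 1 (127/35 per unit): 29 of 35 → value 29×127/35 = 105.2286, running total 172.23
Total 172.23.

172.23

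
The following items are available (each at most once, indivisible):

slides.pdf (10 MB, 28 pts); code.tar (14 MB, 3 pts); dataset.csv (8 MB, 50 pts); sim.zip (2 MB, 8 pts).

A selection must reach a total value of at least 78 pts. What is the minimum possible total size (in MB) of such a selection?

18

Subsets with value ≥ 78, sorted by total size:
- slides.pdf+dataset.csv: size 18, value 78
- slides.pdf+dataset.csv+sim.zip: size 20, value 86
- slides.pdf+code.tar+dataset.csv: size 32, value 81
Minimum size: 18 MB.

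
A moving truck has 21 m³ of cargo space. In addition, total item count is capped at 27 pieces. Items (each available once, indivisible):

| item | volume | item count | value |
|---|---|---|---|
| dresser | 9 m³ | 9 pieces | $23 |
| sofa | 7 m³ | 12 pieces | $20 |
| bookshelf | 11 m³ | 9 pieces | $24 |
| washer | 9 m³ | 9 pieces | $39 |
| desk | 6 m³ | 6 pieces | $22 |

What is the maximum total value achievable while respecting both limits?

$63

Feasible sets respecting both limits:
- bookshelf+washer: volume 20, item count 18, value 63
- dresser+washer: volume 18, item count 18, value 62
- washer+desk: volume 15, item count 15, value 61
Best: $63.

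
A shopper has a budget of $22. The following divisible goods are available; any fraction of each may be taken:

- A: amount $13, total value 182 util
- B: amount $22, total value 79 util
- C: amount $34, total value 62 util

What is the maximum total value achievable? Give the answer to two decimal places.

214.32

Take in order of value per unit:
- A (182/13 per unit): all 13 → value 182, running total 182.00
- B (79/22 per unit): 9 of 22 → value 9×79/22 = 32.3182, running total 214.32
Total 214.32.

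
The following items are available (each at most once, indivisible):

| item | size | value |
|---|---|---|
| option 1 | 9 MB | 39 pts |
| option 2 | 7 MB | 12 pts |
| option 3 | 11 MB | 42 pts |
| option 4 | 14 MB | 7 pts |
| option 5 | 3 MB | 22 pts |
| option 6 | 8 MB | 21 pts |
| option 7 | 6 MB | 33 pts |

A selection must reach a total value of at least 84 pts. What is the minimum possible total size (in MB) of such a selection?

18

Subsets with value ≥ 84, sorted by total size:
- option 1+option 5+option 7: size 18, value 94
- option 3+option 5+option 7: size 20, value 97
Minimum size: 18 MB.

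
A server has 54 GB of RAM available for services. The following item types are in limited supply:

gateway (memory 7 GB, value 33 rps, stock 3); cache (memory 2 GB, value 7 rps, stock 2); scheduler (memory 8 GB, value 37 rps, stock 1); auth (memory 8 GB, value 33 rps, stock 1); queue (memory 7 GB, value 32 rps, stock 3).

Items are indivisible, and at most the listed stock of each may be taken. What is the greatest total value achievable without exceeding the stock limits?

246 rps

Top feasible selections:
- 3×gateway + 2×cache + 1×scheduler + 3×queue: memory 54, value 246
- 3×gateway + 2×cache + 1×auth + 3×queue: memory 54, value 242
- 3×gateway + 1×cache + 1×scheduler + 1×auth + 2×queue: memory 53, value 240
Best: 246 rps.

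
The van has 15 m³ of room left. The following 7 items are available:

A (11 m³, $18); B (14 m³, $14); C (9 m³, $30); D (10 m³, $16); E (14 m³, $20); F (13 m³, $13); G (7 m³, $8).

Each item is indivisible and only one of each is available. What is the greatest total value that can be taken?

Check high-value combinations within 15 m³:
- C: volume 9, value 30
- E: volume 14, value 20
- A: volume 11, value 18
- D: volume 10, value 16
- B: volume 14, value 14
Best: $30.

$30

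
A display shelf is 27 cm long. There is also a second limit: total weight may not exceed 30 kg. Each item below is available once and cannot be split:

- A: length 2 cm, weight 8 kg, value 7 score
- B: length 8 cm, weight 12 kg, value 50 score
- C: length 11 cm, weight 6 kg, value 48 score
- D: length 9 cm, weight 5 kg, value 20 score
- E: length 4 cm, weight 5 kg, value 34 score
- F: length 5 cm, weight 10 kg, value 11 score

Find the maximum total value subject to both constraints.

132 score

Feasible sets respecting both limits:
- B+C+E: length 23, weight 23, value 132
- A+B+D+E: length 23, weight 30, value 111
- A+C+D+E: length 26, weight 24, value 109
- B+C+F: length 24, weight 28, value 109
Best: 132 score.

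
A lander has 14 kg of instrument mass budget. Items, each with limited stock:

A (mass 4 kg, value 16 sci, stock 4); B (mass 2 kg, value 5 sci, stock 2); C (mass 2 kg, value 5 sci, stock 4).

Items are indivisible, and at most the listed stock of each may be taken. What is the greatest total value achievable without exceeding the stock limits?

Top feasible selections:
- 3×A + 1×C: mass 14, value 53
- 3×A + 1×B: mass 14, value 53
- 3×A: mass 12, value 48
- 2×A + 3×C: mass 14, value 47
Best: 53 sci.

53 sci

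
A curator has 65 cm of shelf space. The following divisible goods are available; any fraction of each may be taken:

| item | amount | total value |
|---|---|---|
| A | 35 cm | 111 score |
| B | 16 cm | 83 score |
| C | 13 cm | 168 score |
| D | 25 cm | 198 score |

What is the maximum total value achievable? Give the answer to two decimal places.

Take in order of value per unit:
- C (168/13 per unit): all 13 → value 168, running total 168.00
- D (198/25 per unit): all 25 → value 198, running total 366.00
- B (83/16 per unit): all 16 → value 83, running total 449.00
- A (111/35 per unit): 11 of 35 → value 11×111/35 = 34.8857, running total 483.89
Total 483.89.

483.89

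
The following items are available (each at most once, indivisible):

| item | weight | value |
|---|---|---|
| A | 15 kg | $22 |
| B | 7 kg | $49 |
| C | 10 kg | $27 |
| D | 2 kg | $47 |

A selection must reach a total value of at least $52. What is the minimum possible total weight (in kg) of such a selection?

9

Subsets with value ≥ 52, sorted by total weight:
- B+D: weight 9, value 96
- C+D: weight 12, value 74
- B+C: weight 17, value 76
- A+D: weight 17, value 69
Minimum weight: 9 kg.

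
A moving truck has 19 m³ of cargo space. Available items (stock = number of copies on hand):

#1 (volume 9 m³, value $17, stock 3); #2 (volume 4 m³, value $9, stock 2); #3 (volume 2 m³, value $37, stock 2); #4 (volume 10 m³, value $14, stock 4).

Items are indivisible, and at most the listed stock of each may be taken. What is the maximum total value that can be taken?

Best selections within volume 19 and stock limits:
- 1×#1 + 1×#2 + 2×#3: volume 17, value 100
- 1×#2 + 2×#3 + 1×#4: volume 18, value 97
Best: $100.

$100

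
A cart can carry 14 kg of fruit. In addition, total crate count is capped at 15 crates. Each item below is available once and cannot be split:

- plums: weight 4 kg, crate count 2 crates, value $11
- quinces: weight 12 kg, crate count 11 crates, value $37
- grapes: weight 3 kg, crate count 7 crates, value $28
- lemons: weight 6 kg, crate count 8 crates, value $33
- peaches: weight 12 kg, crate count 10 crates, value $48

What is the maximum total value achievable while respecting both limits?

Feasible sets respecting both limits:
- grapes+lemons: weight 9, crate count 15, value 61
- peaches: weight 12, crate count 10, value 48
- plums+lemons: weight 10, crate count 10, value 44
- plums+grapes: weight 7, crate count 9, value 39
Best: $61.

$61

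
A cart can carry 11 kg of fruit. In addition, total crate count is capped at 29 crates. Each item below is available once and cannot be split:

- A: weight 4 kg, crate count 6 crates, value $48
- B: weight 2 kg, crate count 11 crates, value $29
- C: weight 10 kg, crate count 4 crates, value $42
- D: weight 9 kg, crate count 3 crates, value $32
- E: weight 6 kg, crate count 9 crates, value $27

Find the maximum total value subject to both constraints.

Feasible sets respecting both limits:
- A+B: weight 6, crate count 17, value 77
- A+E: weight 10, crate count 15, value 75
- B+D: weight 11, crate count 14, value 61
- B+E: weight 8, crate count 20, value 56
Best: $77.

$77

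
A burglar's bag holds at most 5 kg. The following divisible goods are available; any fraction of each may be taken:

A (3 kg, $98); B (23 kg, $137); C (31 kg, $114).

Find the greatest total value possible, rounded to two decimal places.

109.91

Take in order of value per unit:
- A (98/3 per unit): all 3 → value 98, running total 98.00
- B (137/23 per unit): 2 of 23 → value 2×137/23 = 11.9130, running total 109.91
Total 109.91.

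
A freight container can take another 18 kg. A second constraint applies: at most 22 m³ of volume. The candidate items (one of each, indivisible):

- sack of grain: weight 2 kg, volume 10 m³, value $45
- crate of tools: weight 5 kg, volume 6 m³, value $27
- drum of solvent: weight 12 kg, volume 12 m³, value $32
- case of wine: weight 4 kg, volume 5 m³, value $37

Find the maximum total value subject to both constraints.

$109

Feasible sets respecting both limits:
- sack of grain+crate of tools+case of wine: weight 11, volume 21, value 109
- sack of grain+case of wine: weight 6, volume 15, value 82
- sack of grain+drum of solvent: weight 14, volume 22, value 77
Best: $109.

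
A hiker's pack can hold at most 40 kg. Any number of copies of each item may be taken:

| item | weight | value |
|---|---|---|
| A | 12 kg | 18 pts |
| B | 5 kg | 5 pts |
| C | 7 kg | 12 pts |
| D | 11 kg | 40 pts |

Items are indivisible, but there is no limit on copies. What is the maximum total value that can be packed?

132 pts

Best value-per-unit is D at 40/11; filling with it alone gives 3×40 = 120.
Optimal mix: 1×C + 3×D → weight 40, value 132.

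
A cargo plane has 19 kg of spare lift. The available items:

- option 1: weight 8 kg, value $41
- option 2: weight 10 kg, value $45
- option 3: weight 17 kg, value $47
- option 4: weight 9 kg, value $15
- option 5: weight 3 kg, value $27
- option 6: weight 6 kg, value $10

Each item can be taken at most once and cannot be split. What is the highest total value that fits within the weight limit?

$86

Check high-value combinations within 19 kg:
- option 1+option 2: weight 8+10=18, value 41+45=86
- option 2+option 5+option 6: weight 10+3+6=19, value 45+27+10=82
- option 1+option 5+option 6: weight 8+3+6=17, value 41+27+10=78
- option 2+option 5: weight 10+3=13, value 45+27=72
Best: $86.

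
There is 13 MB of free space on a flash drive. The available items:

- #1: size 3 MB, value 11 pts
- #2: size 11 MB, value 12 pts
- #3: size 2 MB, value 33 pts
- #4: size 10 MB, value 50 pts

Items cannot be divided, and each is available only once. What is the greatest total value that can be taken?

Check high-value combinations within 13 MB:
- #3+#4: size 2+10=12, value 33+50=83
- #1+#4: size 3+10=13, value 11+50=61
- #4: size 10, value 50
- #2+#3: size 11+2=13, value 12+33=45
- #1+#3: size 3+2=5, value 11+33=44
Best: 83 pts.

83 pts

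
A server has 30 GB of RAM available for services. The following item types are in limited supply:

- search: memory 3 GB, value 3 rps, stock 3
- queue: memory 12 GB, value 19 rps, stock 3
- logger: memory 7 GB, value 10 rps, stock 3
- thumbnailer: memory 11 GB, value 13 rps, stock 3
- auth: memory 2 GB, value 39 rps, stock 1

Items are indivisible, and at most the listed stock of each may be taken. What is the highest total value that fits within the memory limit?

Best selections within memory 30 and stock limits:
- 1×search + 2×queue + 1×auth: memory 29, value 80
- 1×queue + 2×logger + 1×auth: memory 28, value 78
- 2×queue + 1×auth: memory 26, value 77
- 3×search + 1×queue + 1×logger + 1×auth: memory 30, value 77
Best: 80 rps.

80 rps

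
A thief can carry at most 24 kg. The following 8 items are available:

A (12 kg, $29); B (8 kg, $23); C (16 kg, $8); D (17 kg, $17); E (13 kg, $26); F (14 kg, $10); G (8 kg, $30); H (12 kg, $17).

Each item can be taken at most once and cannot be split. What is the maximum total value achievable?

Check high-value combinations within 24 kg:
- A+G: weight 12+8=20, value 29+30=59
- E+G: weight 13+8=21, value 26+30=56
- B+G: weight 8+8=16, value 23+30=53
- A+B: weight 12+8=20, value 29+23=52
- B+E: weight 8+13=21, value 23+26=49
Best: $59.

$59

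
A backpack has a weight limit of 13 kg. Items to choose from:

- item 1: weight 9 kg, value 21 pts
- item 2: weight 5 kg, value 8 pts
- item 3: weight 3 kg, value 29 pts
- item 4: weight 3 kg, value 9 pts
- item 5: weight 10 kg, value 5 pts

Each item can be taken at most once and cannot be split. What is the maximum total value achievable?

50 pts

Check high-value combinations within 13 kg:
- item 1+item 3: weight 9+3=12, value 21+29=50
- item 2+item 3+item 4: weight 5+3+3=11, value 8+29+9=46
- item 3+item 4: weight 3+3=6, value 29+9=38
Best: 50 pts.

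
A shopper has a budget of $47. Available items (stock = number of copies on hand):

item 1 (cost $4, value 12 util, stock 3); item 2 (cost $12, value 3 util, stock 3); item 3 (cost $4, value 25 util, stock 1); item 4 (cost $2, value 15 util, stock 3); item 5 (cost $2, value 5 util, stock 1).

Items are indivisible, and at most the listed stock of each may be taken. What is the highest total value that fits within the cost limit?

Best selections within cost 47 and stock limits:
- 3×item 1 + 1×item 2 + 1×item 3 + 3×item 4 + 1×item 5: cost 36, value 114
- 3×item 1 + 2×item 2 + 1×item 3 + 3×item 4: cost 46, value 112
Best: 114 util.

114 util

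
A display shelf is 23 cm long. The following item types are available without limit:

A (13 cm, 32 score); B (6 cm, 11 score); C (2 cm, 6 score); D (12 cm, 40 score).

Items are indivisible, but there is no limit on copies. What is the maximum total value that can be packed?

70 score

Best value-per-unit is D at 40/12; filling with it alone gives 1×40 = 40.
Optimal mix: 5×C + 1×D → length 22, value 70.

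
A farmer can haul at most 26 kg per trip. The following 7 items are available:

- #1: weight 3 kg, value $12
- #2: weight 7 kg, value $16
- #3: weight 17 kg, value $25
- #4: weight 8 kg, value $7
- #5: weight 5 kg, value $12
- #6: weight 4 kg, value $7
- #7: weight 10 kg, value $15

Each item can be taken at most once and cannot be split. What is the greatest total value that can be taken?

Check high-value combinations within 26 kg:
- #1+#2+#5+#7: weight 3+7+5+10=25, value 12+16+12+15=55
- #1+#2+#6+#7: weight 3+7+4+10=24, value 12+16+7+15=50
- #2+#5+#6+#7: weight 7+5+4+10=26, value 16+12+7+15=50
Best: $55.

$55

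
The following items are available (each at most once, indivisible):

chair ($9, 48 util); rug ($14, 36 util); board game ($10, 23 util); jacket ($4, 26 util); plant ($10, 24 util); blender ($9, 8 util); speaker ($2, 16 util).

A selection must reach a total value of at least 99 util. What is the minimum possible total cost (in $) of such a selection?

Subsets with value ≥ 99, sorted by total cost:
- chair+jacket+plant+speaker: cost 25, value 114
- chair+board game+jacket+speaker: cost 25, value 113
Minimum cost: 25 $.

25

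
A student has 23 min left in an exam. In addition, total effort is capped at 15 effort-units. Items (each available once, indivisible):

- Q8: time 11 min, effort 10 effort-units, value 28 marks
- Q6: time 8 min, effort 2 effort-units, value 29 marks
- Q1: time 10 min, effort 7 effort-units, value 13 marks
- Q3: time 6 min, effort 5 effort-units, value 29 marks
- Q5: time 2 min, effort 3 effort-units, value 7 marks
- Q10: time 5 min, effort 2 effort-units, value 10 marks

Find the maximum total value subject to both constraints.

75 marks

Feasible sets respecting both limits:
- Q6+Q3+Q5+Q10: time 21, effort 12, value 75
- Q6+Q3+Q10: time 19, effort 9, value 68
- Q6+Q3+Q5: time 16, effort 10, value 65
- Q8+Q6+Q5: time 21, effort 15, value 64
Best: 75 marks.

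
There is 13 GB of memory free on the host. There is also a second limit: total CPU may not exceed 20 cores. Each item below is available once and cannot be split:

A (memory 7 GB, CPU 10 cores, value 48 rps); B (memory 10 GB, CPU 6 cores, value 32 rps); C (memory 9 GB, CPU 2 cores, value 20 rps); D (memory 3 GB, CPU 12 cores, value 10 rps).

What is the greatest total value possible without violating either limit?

Feasible sets respecting both limits:
- A: memory 7, CPU 10, value 48
- B+D: memory 13, CPU 18, value 42
- B: memory 10, CPU 6, value 32
Best: 48 rps.

48 rps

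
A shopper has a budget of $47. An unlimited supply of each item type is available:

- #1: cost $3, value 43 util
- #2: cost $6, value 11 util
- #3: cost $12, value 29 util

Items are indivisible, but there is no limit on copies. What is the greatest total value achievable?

Best value-per-unit is #1 at 43/3, and filling with it alone uses cost 15×3=45. No mix of the others beats 15×43 = 645.

645 util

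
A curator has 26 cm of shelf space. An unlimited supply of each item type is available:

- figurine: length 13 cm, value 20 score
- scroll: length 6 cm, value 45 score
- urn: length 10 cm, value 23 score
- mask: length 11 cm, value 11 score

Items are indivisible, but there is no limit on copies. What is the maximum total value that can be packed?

180 score

Best value-per-unit is scroll at 45/6, and filling with it alone uses length 4×6=24. No mix of the others beats 4×45 = 180.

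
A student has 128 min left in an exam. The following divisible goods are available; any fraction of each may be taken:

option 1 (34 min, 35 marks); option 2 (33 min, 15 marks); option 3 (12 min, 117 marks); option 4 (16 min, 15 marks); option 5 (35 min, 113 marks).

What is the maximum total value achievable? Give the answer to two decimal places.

Take in order of value per unit:
- option 3 (117/12 per unit): all 12 → value 117, running total 117.00
- option 5 (113/35 per unit): all 35 → value 113, running total 230.00
- option 1 (35/34 per unit): all 34 → value 35, running total 265.00
- option 4 (15/16 per unit): all 16 → value 15, running total 280.00
- option 2 (15/33 per unit): 31 of 33 → value 31×15/33 = 14.0909, running total 294.09
Total 294.09.

294.09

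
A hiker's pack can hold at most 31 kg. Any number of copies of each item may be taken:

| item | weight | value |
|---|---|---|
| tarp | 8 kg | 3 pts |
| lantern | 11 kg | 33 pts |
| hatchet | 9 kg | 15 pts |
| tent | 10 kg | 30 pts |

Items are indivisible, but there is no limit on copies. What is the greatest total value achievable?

Best value-per-unit is lantern at 33/11; filling with it alone gives 2×33 = 66.
Optimal mix: 1×lantern + 2×tent → weight 31, value 93.

93 pts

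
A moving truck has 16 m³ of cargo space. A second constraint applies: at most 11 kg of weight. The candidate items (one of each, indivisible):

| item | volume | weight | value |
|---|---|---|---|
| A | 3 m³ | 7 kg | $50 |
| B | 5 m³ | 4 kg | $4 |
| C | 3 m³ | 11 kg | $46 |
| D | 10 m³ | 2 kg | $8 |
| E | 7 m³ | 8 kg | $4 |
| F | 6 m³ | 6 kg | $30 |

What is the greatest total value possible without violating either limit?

Feasible sets respecting both limits:
- A+D: volume 13, weight 9, value 58
- A+B: volume 8, weight 11, value 54
- A: volume 3, weight 7, value 50
Best: $58.

$58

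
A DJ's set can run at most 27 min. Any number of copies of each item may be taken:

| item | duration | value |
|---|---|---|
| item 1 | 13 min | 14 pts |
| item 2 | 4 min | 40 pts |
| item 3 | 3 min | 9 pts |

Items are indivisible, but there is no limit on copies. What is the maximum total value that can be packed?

249 pts

Best value-per-unit is item 2 at 40/4; filling with it alone gives 6×40 = 240.
Optimal mix: 6×item 2 + 1×item 3 → duration 27, value 249.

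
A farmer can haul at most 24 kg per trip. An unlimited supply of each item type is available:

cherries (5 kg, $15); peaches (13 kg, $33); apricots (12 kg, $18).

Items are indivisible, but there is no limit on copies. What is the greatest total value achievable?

$63

Best value-per-unit is cherries at 15/5; filling with it alone gives 4×15 = 60.
Optimal mix: 2×cherries + 1×peaches → weight 23, value 63.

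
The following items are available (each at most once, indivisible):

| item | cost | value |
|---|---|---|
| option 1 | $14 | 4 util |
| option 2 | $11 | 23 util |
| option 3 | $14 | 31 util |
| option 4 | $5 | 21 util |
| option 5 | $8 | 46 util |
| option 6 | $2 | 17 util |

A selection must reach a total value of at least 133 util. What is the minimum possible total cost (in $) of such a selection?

40

Subsets with value ≥ 133, sorted by total cost:
- option 2+option 3+option 4+option 5+option 6: cost 40, value 138
- option 1+option 2+option 3+option 4+option 5+option 6: cost 54, value 142
Minimum cost: 40 $.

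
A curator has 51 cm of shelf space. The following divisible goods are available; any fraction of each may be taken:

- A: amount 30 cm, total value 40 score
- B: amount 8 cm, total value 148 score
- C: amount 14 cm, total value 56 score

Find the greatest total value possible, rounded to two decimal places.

Take in order of value per unit:
- B (148/8 per unit): all 8 → value 148, running total 148.00
- C (56/14 per unit): all 14 → value 56, running total 204.00
- A (40/30 per unit): 29 of 30 → value 29×40/30 = 38.6667, running total 242.67
Total 242.67.

242.67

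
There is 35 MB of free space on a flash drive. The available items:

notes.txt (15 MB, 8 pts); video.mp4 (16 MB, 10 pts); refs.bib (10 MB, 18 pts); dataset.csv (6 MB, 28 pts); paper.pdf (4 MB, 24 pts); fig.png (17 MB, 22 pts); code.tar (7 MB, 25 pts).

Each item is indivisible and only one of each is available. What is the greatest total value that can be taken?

99 pts

This is a 0/1 knapsack; check combinations near the capacity.
- dataset.csv+paper.pdf+fig.png+code.tar: size 6+4+17+7=34, value 28+24+22+25=99
- refs.bib+dataset.csv+paper.pdf+code.tar: size 10+6+4+7=27, value 18+28+24+25=95
- video.mp4+dataset.csv+paper.pdf+code.tar: size 16+6+4+7=33, value 10+28+24+25=87
Best: 99 pts.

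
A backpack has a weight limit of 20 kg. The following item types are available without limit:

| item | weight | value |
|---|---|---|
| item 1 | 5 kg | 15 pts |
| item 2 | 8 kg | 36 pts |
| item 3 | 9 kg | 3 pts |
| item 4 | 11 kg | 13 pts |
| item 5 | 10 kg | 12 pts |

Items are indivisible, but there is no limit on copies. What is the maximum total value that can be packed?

Best value-per-unit is item 2 at 36/8, and filling with it alone uses weight 2×8=16. No mix of the others beats 2×36 = 72.

72 pts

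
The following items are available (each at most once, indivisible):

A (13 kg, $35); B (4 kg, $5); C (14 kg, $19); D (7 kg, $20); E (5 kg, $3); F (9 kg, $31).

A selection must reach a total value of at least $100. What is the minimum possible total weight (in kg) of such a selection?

Subsets with value ≥ 100, sorted by total weight:
- A+C+D+F: weight 43, value 105
- A+B+C+D+F: weight 47, value 110
Minimum weight: 43 kg.

43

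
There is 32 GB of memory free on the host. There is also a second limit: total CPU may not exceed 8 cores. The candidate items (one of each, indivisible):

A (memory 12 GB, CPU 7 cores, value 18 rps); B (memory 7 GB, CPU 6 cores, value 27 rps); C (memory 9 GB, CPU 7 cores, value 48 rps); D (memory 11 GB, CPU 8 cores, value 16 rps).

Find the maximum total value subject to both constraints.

48 rps

Feasible sets respecting both limits:
- C: memory 9, CPU 7, value 48
- B: memory 7, CPU 6, value 27
- A: memory 12, CPU 7, value 18
Best: 48 rps.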